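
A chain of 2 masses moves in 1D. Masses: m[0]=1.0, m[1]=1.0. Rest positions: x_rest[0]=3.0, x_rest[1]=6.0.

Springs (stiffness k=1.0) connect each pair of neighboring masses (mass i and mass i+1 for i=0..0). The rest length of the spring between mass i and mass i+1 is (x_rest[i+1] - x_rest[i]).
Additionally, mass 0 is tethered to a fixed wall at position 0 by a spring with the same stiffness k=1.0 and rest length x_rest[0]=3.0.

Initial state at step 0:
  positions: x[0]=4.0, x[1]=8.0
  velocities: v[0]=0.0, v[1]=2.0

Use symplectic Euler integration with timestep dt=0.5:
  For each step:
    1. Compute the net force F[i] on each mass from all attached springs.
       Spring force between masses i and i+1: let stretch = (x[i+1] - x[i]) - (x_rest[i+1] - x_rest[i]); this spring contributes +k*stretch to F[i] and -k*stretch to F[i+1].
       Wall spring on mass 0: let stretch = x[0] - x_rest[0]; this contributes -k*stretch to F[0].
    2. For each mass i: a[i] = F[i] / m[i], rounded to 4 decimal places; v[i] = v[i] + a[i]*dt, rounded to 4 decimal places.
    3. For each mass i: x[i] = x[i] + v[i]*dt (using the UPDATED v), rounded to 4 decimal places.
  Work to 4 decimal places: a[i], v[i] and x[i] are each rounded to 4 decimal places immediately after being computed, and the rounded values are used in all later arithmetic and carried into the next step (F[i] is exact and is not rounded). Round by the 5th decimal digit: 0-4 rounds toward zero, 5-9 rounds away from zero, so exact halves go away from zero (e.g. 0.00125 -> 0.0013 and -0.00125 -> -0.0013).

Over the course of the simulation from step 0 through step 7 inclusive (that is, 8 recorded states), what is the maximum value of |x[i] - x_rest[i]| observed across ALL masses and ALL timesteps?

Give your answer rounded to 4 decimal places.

Step 0: x=[4.0000 8.0000] v=[0.0000 2.0000]
Step 1: x=[4.0000 8.7500] v=[0.0000 1.5000]
Step 2: x=[4.1875 9.0625] v=[0.3750 0.6250]
Step 3: x=[4.5469 8.9063] v=[0.7188 -0.3125]
Step 4: x=[4.8595 8.4102] v=[0.6251 -0.9922]
Step 5: x=[4.8449 7.7764] v=[-0.0293 -1.2676]
Step 6: x=[4.3519 7.1597] v=[-0.9860 -1.2334]
Step 7: x=[3.4729 6.5911] v=[-1.7581 -1.1373]
Max displacement = 3.0625

Answer: 3.0625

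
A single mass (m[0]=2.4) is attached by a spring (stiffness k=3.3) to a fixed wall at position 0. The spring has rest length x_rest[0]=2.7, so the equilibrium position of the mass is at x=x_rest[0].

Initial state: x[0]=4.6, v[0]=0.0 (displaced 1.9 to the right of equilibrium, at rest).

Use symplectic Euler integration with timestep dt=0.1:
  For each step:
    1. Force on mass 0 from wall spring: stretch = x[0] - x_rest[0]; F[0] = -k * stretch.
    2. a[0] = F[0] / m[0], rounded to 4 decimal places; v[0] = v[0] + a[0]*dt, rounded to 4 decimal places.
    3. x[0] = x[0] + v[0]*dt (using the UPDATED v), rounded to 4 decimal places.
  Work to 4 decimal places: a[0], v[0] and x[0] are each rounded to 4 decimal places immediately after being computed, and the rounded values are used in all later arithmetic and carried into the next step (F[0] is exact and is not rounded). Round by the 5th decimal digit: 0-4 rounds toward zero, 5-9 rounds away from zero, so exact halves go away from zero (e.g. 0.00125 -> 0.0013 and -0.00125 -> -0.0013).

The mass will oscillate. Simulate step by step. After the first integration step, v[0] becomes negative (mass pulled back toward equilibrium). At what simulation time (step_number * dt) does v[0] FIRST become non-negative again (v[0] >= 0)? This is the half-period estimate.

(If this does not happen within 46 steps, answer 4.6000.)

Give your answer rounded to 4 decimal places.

Answer: 2.7000

Derivation:
Step 0: x=[4.6000] v=[0.0000]
Step 1: x=[4.5739] v=[-0.2613]
Step 2: x=[4.5220] v=[-0.5190]
Step 3: x=[4.4451] v=[-0.7695]
Step 4: x=[4.3442] v=[-1.0095]
Step 5: x=[4.2206] v=[-1.2356]
Step 6: x=[4.0761] v=[-1.4447]
Step 7: x=[3.9127] v=[-1.6339]
Step 8: x=[3.7326] v=[-1.8007]
Step 9: x=[3.5383] v=[-1.9427]
Step 10: x=[3.3325] v=[-2.0580]
Step 11: x=[3.1180] v=[-2.1450]
Step 12: x=[2.8978] v=[-2.2025]
Step 13: x=[2.6748] v=[-2.2297]
Step 14: x=[2.4522] v=[-2.2262]
Step 15: x=[2.2330] v=[-2.1921]
Step 16: x=[2.0202] v=[-2.1279]
Step 17: x=[1.8168] v=[-2.0344]
Step 18: x=[1.6255] v=[-1.9130]
Step 19: x=[1.4490] v=[-1.7653]
Step 20: x=[1.2897] v=[-1.5933]
Step 21: x=[1.1498] v=[-1.3994]
Step 22: x=[1.0312] v=[-1.1863]
Step 23: x=[0.9355] v=[-0.9568]
Step 24: x=[0.8641] v=[-0.7142]
Step 25: x=[0.8179] v=[-0.4618]
Step 26: x=[0.7976] v=[-0.2030]
Step 27: x=[0.8035] v=[0.0586]
First v>=0 after going negative at step 27, time=2.7000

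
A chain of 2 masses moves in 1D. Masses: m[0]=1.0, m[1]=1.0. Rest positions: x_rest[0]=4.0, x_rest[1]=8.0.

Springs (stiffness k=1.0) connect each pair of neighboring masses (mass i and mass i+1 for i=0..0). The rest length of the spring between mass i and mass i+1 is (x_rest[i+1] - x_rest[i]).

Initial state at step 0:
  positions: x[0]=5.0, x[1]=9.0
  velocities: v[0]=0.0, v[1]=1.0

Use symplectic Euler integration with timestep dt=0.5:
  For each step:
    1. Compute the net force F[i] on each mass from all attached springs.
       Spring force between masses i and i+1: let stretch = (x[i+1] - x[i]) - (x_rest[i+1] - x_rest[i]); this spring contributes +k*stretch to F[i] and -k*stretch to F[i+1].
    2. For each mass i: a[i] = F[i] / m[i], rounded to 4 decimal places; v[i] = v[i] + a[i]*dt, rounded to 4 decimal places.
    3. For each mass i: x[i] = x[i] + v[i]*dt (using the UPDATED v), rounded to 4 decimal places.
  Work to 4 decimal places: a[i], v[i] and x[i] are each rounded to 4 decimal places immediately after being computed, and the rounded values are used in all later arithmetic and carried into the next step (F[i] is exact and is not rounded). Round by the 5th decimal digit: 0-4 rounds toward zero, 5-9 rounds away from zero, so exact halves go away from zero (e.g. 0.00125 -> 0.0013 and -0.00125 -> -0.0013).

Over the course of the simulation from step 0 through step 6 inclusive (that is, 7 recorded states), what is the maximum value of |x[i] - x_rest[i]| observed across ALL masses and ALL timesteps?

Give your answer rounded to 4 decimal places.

Step 0: x=[5.0000 9.0000] v=[0.0000 1.0000]
Step 1: x=[5.0000 9.5000] v=[0.0000 1.0000]
Step 2: x=[5.1250 9.8750] v=[0.2500 0.7500]
Step 3: x=[5.4375 10.0625] v=[0.6250 0.3750]
Step 4: x=[5.9063 10.0938] v=[0.9375 0.0625]
Step 5: x=[6.4220 10.0782] v=[1.0313 -0.0313]
Step 6: x=[6.8517 10.1485] v=[0.8594 0.1406]
Max displacement = 2.8517

Answer: 2.8517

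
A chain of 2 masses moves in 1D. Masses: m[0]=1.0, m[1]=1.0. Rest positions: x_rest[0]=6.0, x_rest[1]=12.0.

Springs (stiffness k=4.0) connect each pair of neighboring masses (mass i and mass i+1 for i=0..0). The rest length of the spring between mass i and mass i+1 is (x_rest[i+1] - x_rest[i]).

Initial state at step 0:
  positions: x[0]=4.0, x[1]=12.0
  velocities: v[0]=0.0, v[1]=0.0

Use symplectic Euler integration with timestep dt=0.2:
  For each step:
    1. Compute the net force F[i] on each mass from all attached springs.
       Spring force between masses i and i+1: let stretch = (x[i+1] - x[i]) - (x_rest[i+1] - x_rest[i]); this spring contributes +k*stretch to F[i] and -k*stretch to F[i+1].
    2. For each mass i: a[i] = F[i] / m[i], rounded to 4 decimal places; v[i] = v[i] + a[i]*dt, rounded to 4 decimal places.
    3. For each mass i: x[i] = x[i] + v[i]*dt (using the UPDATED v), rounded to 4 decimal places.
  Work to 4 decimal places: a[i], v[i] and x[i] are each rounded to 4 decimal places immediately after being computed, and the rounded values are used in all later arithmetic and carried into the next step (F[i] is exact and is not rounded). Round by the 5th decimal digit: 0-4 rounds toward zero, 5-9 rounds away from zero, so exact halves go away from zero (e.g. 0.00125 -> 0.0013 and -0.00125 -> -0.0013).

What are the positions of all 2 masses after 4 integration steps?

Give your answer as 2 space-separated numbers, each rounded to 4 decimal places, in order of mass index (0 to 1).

Answer: 5.8829 10.1171

Derivation:
Step 0: x=[4.0000 12.0000] v=[0.0000 0.0000]
Step 1: x=[4.3200 11.6800] v=[1.6000 -1.6000]
Step 2: x=[4.8576 11.1424] v=[2.6880 -2.6880]
Step 3: x=[5.4408 10.5592] v=[2.9158 -2.9158]
Step 4: x=[5.8829 10.1171] v=[2.2105 -2.2105]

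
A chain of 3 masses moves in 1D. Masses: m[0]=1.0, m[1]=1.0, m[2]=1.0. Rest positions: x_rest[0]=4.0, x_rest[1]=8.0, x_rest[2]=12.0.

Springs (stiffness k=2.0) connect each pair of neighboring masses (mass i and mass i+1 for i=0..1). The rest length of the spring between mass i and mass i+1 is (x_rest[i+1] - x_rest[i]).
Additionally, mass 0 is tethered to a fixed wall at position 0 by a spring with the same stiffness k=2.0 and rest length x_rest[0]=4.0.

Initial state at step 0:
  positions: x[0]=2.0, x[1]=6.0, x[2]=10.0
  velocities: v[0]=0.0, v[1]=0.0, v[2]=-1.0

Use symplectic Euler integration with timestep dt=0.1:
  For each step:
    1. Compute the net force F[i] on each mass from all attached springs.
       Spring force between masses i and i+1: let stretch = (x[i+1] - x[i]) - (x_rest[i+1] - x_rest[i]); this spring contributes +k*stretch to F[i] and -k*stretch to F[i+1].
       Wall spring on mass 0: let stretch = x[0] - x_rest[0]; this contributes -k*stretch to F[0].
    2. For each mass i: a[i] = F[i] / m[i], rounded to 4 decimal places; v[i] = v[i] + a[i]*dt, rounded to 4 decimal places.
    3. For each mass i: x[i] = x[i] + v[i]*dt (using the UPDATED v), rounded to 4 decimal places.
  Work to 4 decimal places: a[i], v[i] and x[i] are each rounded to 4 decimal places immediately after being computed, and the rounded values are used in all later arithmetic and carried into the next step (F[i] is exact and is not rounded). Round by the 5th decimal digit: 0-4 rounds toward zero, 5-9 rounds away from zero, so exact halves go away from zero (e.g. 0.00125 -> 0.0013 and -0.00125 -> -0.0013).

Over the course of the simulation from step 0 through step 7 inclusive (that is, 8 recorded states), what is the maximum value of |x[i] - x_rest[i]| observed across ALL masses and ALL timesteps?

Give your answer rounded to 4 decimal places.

Answer: 2.5944

Derivation:
Step 0: x=[2.0000 6.0000 10.0000] v=[0.0000 0.0000 -1.0000]
Step 1: x=[2.0400 6.0000 9.9000] v=[0.4000 0.0000 -1.0000]
Step 2: x=[2.1184 5.9988 9.8020] v=[0.7840 -0.0120 -0.9800]
Step 3: x=[2.2320 5.9961 9.7079] v=[1.1364 -0.0274 -0.9406]
Step 4: x=[2.3763 5.9923 9.6196] v=[1.4428 -0.0379 -0.8830]
Step 5: x=[2.5454 5.9887 9.5388] v=[1.6907 -0.0356 -0.8085]
Step 6: x=[2.7324 5.9873 9.4670] v=[1.8703 -0.0142 -0.7185]
Step 7: x=[2.9299 5.9904 9.4056] v=[1.9748 0.0308 -0.6144]
Max displacement = 2.5944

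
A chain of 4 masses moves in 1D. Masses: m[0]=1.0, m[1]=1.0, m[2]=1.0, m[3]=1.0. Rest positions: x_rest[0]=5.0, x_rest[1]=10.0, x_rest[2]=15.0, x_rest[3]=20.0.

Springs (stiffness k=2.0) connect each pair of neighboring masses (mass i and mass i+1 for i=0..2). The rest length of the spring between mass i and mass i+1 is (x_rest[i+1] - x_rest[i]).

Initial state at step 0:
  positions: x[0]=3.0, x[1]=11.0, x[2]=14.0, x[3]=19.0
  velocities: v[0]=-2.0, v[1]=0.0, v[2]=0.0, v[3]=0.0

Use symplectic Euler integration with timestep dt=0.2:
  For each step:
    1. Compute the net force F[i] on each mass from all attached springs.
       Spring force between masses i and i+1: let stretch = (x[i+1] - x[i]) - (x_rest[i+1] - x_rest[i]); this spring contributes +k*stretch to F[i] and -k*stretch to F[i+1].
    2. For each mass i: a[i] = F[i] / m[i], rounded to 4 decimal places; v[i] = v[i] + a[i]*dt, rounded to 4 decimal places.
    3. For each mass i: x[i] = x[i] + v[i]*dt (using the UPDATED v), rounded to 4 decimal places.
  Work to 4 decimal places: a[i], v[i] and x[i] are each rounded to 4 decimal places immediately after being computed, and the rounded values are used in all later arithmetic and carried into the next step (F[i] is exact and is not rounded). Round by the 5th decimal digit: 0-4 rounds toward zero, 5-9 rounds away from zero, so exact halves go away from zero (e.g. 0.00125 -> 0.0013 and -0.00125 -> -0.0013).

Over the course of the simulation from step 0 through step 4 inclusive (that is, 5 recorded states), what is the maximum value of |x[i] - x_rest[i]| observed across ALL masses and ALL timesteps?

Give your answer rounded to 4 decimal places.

Step 0: x=[3.0000 11.0000 14.0000 19.0000] v=[-2.0000 0.0000 0.0000 0.0000]
Step 1: x=[2.8400 10.6000 14.1600 19.0000] v=[-0.8000 -2.0000 0.8000 0.0000]
Step 2: x=[2.9008 9.8640 14.4224 19.0128] v=[0.3040 -3.6800 1.3120 0.0640]
Step 3: x=[3.1187 8.9356 14.6874 19.0584] v=[1.0893 -4.6419 1.3248 0.2278]
Step 4: x=[3.4019 8.0020 14.8419 19.1543] v=[1.4161 -4.6679 0.7725 0.4794]
Max displacement = 2.1600

Answer: 2.1600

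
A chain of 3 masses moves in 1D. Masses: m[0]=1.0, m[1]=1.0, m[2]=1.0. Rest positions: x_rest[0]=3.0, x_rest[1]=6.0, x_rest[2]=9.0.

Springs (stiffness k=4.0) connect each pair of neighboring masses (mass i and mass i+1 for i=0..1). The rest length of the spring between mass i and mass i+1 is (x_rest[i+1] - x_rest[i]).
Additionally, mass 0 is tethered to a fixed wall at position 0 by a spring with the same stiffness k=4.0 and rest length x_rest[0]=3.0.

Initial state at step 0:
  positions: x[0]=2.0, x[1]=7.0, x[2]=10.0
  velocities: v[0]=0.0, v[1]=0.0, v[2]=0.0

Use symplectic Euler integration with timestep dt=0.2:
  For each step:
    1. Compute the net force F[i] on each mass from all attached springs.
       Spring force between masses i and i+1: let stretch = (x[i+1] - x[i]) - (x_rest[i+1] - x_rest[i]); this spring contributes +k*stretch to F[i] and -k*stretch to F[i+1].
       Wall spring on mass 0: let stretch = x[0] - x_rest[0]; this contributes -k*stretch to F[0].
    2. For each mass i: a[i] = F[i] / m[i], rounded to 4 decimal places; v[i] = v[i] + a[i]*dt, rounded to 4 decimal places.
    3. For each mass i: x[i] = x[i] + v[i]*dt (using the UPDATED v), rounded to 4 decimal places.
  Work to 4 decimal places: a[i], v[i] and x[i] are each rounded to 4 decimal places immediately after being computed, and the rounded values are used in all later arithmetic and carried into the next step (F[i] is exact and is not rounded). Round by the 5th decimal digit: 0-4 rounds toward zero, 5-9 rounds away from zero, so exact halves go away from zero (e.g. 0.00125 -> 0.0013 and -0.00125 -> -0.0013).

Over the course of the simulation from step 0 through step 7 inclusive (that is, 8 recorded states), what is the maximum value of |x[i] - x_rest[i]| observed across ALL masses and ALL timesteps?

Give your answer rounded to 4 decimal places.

Answer: 1.3416

Derivation:
Step 0: x=[2.0000 7.0000 10.0000] v=[0.0000 0.0000 0.0000]
Step 1: x=[2.4800 6.6800 10.0000] v=[2.4000 -1.6000 0.0000]
Step 2: x=[3.2352 6.2192 9.9488] v=[3.7760 -2.3040 -0.2560]
Step 3: x=[3.9502 5.8777 9.7809] v=[3.5750 -1.7075 -0.8397]
Step 4: x=[4.3416 5.8523 9.4684] v=[1.9568 -0.1269 -1.5623]
Step 5: x=[4.2800 6.1638 9.0574] v=[-0.3079 1.5574 -2.0552]
Step 6: x=[3.8350 6.6368 8.6634] v=[-2.2249 2.3652 -1.9701]
Step 7: x=[3.2247 6.9858 8.4251] v=[-3.0515 1.7450 -1.1914]
Max displacement = 1.3416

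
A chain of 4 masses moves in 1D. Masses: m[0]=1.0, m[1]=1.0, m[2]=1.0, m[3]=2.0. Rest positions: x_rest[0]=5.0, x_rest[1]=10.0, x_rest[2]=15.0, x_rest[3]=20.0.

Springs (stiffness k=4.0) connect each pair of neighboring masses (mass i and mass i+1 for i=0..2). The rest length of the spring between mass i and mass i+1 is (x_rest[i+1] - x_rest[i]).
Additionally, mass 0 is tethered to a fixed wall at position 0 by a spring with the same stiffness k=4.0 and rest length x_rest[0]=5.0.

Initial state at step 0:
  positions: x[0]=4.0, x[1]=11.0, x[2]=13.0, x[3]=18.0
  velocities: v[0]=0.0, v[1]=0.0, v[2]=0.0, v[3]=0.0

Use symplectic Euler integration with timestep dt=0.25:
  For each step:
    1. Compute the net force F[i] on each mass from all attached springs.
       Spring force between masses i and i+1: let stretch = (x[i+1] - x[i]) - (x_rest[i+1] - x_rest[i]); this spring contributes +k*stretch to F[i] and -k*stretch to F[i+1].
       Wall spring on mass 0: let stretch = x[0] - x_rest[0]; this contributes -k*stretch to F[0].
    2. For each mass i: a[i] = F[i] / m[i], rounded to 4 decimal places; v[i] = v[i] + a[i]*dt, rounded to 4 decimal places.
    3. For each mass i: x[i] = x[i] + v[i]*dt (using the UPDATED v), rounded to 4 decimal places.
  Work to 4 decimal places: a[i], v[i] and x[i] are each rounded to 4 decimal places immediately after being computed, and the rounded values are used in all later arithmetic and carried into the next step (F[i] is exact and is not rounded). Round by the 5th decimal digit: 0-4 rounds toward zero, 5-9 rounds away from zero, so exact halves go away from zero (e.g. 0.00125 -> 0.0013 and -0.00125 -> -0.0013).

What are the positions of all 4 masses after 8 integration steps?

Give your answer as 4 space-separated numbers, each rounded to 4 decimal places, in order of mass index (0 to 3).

Step 0: x=[4.0000 11.0000 13.0000 18.0000] v=[0.0000 0.0000 0.0000 0.0000]
Step 1: x=[4.7500 9.7500 13.7500 18.0000] v=[3.0000 -5.0000 3.0000 0.0000]
Step 2: x=[5.5625 8.2500 14.5625 18.0938] v=[3.2500 -6.0000 3.2500 0.3750]
Step 3: x=[5.6563 7.6563 14.6797 18.3712] v=[0.3750 -2.3750 0.4688 1.1094]
Step 4: x=[4.8360 8.3184 13.9639 18.8121] v=[-3.2813 2.6484 -2.8631 1.7637]
Step 5: x=[3.6773 9.5213 13.0488 19.2720] v=[-4.6349 4.8115 -3.6604 1.8396]
Step 6: x=[3.0603 10.1451 12.8076 19.5790] v=[-2.4682 2.4950 -0.9647 1.2280]
Step 7: x=[3.4494 9.6633 13.5937 19.6646] v=[1.5563 -1.9273 3.1442 0.3423]
Step 8: x=[4.5296 8.6106 14.9149 19.6163] v=[4.3208 -4.2108 5.2847 -0.1932]

Answer: 4.5296 8.6106 14.9149 19.6163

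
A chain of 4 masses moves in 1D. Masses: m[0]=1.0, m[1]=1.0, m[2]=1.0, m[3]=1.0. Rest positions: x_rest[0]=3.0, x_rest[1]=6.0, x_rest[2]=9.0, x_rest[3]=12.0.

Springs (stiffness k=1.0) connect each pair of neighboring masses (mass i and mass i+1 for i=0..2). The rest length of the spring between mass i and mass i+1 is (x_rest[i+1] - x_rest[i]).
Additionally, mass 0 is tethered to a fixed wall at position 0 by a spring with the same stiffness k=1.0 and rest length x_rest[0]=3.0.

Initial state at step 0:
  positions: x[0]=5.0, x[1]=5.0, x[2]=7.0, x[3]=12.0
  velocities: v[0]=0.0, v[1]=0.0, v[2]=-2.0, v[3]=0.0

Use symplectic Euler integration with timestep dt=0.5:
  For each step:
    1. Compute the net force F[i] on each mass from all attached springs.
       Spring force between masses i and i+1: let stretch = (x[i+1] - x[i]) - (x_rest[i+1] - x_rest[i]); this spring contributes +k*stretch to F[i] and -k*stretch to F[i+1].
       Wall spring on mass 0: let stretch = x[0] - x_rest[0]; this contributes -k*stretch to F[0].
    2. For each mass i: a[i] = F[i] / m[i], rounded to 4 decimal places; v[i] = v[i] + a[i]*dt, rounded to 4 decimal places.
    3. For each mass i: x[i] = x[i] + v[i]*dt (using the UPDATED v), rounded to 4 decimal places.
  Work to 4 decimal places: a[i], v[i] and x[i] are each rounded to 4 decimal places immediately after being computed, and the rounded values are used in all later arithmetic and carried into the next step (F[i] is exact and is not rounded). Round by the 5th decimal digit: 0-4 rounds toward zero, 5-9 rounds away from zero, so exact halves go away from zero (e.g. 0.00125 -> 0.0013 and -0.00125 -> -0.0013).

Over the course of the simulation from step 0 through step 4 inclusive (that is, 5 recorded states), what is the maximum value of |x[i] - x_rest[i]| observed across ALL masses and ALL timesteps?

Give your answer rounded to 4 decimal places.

Answer: 2.9453

Derivation:
Step 0: x=[5.0000 5.0000 7.0000 12.0000] v=[0.0000 0.0000 -2.0000 0.0000]
Step 1: x=[3.7500 5.5000 6.7500 11.5000] v=[-2.5000 1.0000 -0.5000 -1.0000]
Step 2: x=[2.0000 5.8750 7.3750 10.5625] v=[-3.5000 0.7500 1.2500 -1.8750]
Step 3: x=[0.7188 5.6563 8.4219 9.5781] v=[-2.5625 -0.4375 2.0938 -1.9688]
Step 4: x=[0.4922 4.8946 9.0665 9.0547] v=[-0.4532 -1.5235 1.2891 -1.0469]
Max displacement = 2.9453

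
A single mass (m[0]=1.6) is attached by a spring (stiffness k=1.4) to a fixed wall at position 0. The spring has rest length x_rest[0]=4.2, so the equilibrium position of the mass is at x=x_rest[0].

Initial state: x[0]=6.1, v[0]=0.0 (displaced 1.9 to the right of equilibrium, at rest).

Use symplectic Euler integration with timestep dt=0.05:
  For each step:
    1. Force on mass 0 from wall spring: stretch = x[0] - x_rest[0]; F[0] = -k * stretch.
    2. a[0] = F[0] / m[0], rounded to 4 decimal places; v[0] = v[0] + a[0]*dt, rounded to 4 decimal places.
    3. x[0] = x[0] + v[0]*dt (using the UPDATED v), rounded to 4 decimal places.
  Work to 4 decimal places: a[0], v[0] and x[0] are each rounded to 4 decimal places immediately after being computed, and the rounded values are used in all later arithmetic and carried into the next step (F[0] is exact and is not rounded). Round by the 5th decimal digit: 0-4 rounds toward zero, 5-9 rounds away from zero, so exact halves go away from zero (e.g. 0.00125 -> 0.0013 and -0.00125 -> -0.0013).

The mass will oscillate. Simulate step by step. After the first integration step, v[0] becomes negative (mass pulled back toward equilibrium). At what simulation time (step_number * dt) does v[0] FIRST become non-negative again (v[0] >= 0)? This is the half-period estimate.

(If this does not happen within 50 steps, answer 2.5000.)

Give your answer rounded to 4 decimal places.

Answer: 2.5000

Derivation:
Step 0: x=[6.1000] v=[0.0000]
Step 1: x=[6.0958] v=[-0.0831]
Step 2: x=[6.0875] v=[-0.1660]
Step 3: x=[6.0751] v=[-0.2486]
Step 4: x=[6.0586] v=[-0.3306]
Step 5: x=[6.0380] v=[-0.4119]
Step 6: x=[6.0134] v=[-0.4923]
Step 7: x=[5.9848] v=[-0.5716]
Step 8: x=[5.9523] v=[-0.6497]
Step 9: x=[5.9160] v=[-0.7264]
Step 10: x=[5.8759] v=[-0.8015]
Step 11: x=[5.8322] v=[-0.8748]
Step 12: x=[5.7849] v=[-0.9462]
Step 13: x=[5.7341] v=[-1.0155]
Step 14: x=[5.6800] v=[-1.0826]
Step 15: x=[5.6226] v=[-1.1474]
Step 16: x=[5.5621] v=[-1.2096]
Step 17: x=[5.4986] v=[-1.2692]
Step 18: x=[5.4323] v=[-1.3260]
Step 19: x=[5.3633] v=[-1.3799]
Step 20: x=[5.2918] v=[-1.4308]
Step 21: x=[5.2179] v=[-1.4786]
Step 22: x=[5.1417] v=[-1.5231]
Step 23: x=[5.0635] v=[-1.5643]
Step 24: x=[4.9834] v=[-1.6021]
Step 25: x=[4.9016] v=[-1.6364]
Step 26: x=[4.8182] v=[-1.6671]
Step 27: x=[4.7335] v=[-1.6941]
Step 28: x=[4.6476] v=[-1.7174]
Step 29: x=[4.5608] v=[-1.7370]
Step 30: x=[4.4732] v=[-1.7528]
Step 31: x=[4.3850] v=[-1.7648]
Step 32: x=[4.2964] v=[-1.7729]
Step 33: x=[4.2075] v=[-1.7771]
Step 34: x=[4.1186] v=[-1.7774]
Step 35: x=[4.0299] v=[-1.7738]
Step 36: x=[3.9416] v=[-1.7664]
Step 37: x=[3.8538] v=[-1.7551]
Step 38: x=[3.7668] v=[-1.7400]
Step 39: x=[3.6808] v=[-1.7210]
Step 40: x=[3.5959] v=[-1.6983]
Step 41: x=[3.5123] v=[-1.6719]
Step 42: x=[3.4302] v=[-1.6418]
Step 43: x=[3.3498] v=[-1.6081]
Step 44: x=[3.2713] v=[-1.5709]
Step 45: x=[3.1948] v=[-1.5303]
Step 46: x=[3.1205] v=[-1.4863]
Step 47: x=[3.0485] v=[-1.4391]
Step 48: x=[2.9791] v=[-1.3887]
Step 49: x=[2.9123] v=[-1.3353]
Step 50: x=[2.8484] v=[-1.2790]
v[0] did not become non-negative within 50 steps; using fallback time=2.5000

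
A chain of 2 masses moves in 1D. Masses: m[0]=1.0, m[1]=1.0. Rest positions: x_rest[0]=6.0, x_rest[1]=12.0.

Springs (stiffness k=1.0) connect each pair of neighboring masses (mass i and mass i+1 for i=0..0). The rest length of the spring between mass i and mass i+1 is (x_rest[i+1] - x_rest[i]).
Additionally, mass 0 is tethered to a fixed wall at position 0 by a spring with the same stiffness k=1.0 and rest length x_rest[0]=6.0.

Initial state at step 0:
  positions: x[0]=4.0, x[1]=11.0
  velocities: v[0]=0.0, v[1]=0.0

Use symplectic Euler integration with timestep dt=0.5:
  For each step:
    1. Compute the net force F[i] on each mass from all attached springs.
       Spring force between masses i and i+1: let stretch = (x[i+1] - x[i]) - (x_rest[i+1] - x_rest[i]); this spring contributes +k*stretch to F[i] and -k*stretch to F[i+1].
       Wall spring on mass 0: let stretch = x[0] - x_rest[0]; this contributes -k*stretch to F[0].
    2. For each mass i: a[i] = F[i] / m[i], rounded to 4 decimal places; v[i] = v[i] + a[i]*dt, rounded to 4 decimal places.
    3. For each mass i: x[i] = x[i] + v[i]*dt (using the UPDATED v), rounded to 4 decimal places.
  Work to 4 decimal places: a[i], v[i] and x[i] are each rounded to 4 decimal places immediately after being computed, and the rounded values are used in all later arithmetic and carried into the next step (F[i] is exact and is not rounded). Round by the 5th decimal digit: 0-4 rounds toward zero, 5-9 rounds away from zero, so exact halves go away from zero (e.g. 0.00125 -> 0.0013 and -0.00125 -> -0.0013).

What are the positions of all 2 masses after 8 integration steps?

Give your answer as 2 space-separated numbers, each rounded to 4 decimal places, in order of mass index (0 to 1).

Answer: 6.1215 13.9065

Derivation:
Step 0: x=[4.0000 11.0000] v=[0.0000 0.0000]
Step 1: x=[4.7500 10.7500] v=[1.5000 -0.5000]
Step 2: x=[5.8125 10.5000] v=[2.1250 -0.5000]
Step 3: x=[6.5938 10.5782] v=[1.5625 0.1563]
Step 4: x=[6.7227 11.1603] v=[0.2578 1.1641]
Step 5: x=[6.2803 12.1330] v=[-0.8848 1.9453]
Step 6: x=[5.7310 13.1425] v=[-1.0986 2.0190]
Step 7: x=[5.6018 13.7992] v=[-0.2584 1.3133]
Step 8: x=[6.1215 13.9065] v=[1.0394 0.2146]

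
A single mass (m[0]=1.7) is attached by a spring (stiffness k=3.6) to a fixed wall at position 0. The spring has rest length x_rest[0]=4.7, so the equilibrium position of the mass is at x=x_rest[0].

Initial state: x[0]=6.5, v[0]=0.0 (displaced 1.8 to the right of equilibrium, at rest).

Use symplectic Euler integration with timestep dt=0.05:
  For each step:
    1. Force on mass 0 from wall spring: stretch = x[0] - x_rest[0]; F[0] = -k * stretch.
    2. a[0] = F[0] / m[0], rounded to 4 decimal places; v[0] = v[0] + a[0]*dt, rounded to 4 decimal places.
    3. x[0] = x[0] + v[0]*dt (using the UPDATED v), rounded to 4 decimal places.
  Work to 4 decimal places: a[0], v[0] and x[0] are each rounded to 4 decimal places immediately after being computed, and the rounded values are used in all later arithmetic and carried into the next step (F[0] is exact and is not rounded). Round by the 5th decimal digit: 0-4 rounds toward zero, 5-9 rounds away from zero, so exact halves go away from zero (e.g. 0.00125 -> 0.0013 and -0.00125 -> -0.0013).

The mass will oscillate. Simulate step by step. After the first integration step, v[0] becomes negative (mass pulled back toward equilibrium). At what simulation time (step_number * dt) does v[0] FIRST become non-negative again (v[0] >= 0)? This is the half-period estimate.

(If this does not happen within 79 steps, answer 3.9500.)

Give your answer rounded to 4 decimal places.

Answer: 2.2000

Derivation:
Step 0: x=[6.5000] v=[0.0000]
Step 1: x=[6.4905] v=[-0.1906]
Step 2: x=[6.4715] v=[-0.3802]
Step 3: x=[6.4431] v=[-0.5678]
Step 4: x=[6.4055] v=[-0.7524]
Step 5: x=[6.3589] v=[-0.9330]
Step 6: x=[6.3035] v=[-1.1087]
Step 7: x=[6.2396] v=[-1.2785]
Step 8: x=[6.1675] v=[-1.4415]
Step 9: x=[6.0877] v=[-1.5969]
Step 10: x=[6.0005] v=[-1.7438]
Step 11: x=[5.9064] v=[-1.8815]
Step 12: x=[5.8059] v=[-2.0092]
Step 13: x=[5.6996] v=[-2.1263]
Step 14: x=[5.5880] v=[-2.2321]
Step 15: x=[5.4717] v=[-2.3261]
Step 16: x=[5.3513] v=[-2.4078]
Step 17: x=[5.2275] v=[-2.4768]
Step 18: x=[5.1009] v=[-2.5327]
Step 19: x=[4.9721] v=[-2.5752]
Step 20: x=[4.8419] v=[-2.6040]
Step 21: x=[4.7110] v=[-2.6190]
Step 22: x=[4.5800] v=[-2.6202]
Step 23: x=[4.4496] v=[-2.6075]
Step 24: x=[4.3206] v=[-2.5810]
Step 25: x=[4.1936] v=[-2.5408]
Step 26: x=[4.0692] v=[-2.4872]
Step 27: x=[3.9482] v=[-2.4204]
Step 28: x=[3.8312] v=[-2.3408]
Step 29: x=[3.7188] v=[-2.2488]
Step 30: x=[3.6116] v=[-2.1449]
Step 31: x=[3.5101] v=[-2.0297]
Step 32: x=[3.4149] v=[-1.9037]
Step 33: x=[3.3265] v=[-1.7676]
Step 34: x=[3.2454] v=[-1.6222]
Step 35: x=[3.1720] v=[-1.4682]
Step 36: x=[3.1067] v=[-1.3064]
Step 37: x=[3.0498] v=[-1.1377]
Step 38: x=[3.0017] v=[-0.9630]
Step 39: x=[2.9625] v=[-0.7832]
Step 40: x=[2.9325] v=[-0.5992]
Step 41: x=[2.9119] v=[-0.4121]
Step 42: x=[2.9008] v=[-0.2228]
Step 43: x=[2.8992] v=[-0.0323]
Step 44: x=[2.9071] v=[0.1584]
First v>=0 after going negative at step 44, time=2.2000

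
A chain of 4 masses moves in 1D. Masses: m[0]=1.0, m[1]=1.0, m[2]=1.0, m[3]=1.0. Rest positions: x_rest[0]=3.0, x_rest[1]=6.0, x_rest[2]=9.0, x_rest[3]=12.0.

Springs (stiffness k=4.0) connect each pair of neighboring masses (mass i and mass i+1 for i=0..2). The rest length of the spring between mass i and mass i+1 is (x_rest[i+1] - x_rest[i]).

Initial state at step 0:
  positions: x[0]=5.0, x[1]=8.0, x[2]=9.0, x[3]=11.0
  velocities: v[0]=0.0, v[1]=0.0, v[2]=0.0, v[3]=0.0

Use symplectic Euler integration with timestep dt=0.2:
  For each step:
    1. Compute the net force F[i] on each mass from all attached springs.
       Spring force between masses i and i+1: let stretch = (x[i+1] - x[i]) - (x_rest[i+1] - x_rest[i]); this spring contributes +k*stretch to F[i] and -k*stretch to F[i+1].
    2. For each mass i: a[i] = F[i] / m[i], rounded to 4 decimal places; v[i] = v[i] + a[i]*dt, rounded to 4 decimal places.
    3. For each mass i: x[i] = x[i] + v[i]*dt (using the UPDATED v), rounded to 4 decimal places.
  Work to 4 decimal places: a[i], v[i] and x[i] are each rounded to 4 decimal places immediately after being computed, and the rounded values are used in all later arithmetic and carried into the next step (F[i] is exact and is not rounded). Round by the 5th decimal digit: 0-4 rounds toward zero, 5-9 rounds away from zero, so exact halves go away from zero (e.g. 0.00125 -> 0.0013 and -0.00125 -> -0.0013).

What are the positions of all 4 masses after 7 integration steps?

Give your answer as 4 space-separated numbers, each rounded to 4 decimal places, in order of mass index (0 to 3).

Answer: 2.6278 6.4730 9.8188 14.0807

Derivation:
Step 0: x=[5.0000 8.0000 9.0000 11.0000] v=[0.0000 0.0000 0.0000 0.0000]
Step 1: x=[5.0000 7.6800 9.1600 11.1600] v=[0.0000 -1.6000 0.8000 0.8000]
Step 2: x=[4.9488 7.1680 9.4032 11.4800] v=[-0.2560 -2.5600 1.2160 1.6000]
Step 3: x=[4.7727 6.6586 9.6211 11.9477] v=[-0.8806 -2.5472 1.0893 2.3386]
Step 4: x=[4.4183 6.3214 9.7372 12.5232] v=[-1.7719 -1.6859 0.5806 2.8773]
Step 5: x=[3.8884 6.2263 9.7526 13.1329] v=[-2.6494 -0.4757 0.0768 3.0485]
Step 6: x=[3.2526 6.3213 9.7446 13.6818] v=[-3.1791 0.4750 -0.0400 2.7443]
Step 7: x=[2.6278 6.4730 9.8188 14.0807] v=[-3.1241 0.7587 0.3711 1.9945]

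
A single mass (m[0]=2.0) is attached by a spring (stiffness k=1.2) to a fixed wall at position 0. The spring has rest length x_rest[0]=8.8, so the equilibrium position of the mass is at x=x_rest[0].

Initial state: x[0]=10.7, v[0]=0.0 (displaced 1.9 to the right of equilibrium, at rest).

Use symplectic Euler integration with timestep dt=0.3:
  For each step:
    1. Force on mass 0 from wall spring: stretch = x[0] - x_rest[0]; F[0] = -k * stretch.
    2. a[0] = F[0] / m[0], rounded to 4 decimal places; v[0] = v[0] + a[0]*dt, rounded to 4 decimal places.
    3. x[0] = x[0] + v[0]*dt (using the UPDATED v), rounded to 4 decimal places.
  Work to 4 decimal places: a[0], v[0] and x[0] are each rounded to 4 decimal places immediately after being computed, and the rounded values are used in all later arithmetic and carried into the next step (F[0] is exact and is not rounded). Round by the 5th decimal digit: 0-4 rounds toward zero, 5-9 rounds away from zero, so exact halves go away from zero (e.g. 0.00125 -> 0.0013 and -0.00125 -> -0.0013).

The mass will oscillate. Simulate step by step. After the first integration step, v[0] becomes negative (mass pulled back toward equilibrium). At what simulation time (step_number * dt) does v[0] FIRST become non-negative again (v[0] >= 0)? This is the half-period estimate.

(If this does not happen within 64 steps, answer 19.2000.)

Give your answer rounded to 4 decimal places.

Answer: 4.2000

Derivation:
Step 0: x=[10.7000] v=[0.0000]
Step 1: x=[10.5974] v=[-0.3420]
Step 2: x=[10.3978] v=[-0.6655]
Step 3: x=[10.1119] v=[-0.9531]
Step 4: x=[9.7551] v=[-1.1892]
Step 5: x=[9.3468] v=[-1.3611]
Step 6: x=[8.9090] v=[-1.4595]
Step 7: x=[8.4653] v=[-1.4791]
Step 8: x=[8.0396] v=[-1.4189]
Step 9: x=[7.6550] v=[-1.2820]
Step 10: x=[7.3322] v=[-1.0759]
Step 11: x=[7.0887] v=[-0.8117]
Step 12: x=[6.9376] v=[-0.5037]
Step 13: x=[6.8871] v=[-0.1685]
Step 14: x=[6.9398] v=[0.1758]
First v>=0 after going negative at step 14, time=4.2000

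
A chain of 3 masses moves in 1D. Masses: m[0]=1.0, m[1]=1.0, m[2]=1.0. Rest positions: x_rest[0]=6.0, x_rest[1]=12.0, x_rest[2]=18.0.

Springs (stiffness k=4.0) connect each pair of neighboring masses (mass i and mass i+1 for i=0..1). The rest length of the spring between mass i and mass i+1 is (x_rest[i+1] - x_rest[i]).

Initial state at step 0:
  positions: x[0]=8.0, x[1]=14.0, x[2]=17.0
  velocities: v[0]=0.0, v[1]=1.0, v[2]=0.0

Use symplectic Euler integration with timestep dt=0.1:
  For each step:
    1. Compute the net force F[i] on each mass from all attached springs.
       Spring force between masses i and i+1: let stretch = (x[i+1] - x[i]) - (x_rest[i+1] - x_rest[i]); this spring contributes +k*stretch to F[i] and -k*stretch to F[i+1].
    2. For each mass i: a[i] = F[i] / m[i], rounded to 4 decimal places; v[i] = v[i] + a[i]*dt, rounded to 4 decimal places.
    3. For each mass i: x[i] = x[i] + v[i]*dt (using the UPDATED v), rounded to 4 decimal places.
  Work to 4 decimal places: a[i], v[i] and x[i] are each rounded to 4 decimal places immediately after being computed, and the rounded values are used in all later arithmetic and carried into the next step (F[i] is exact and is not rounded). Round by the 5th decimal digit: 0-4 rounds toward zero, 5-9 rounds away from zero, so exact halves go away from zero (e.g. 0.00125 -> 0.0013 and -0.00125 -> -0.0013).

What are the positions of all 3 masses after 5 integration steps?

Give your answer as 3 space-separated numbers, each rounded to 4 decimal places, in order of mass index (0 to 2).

Answer: 7.9230 13.0167 18.5603

Derivation:
Step 0: x=[8.0000 14.0000 17.0000] v=[0.0000 1.0000 0.0000]
Step 1: x=[8.0000 13.9800 17.1200] v=[0.0000 -0.2000 1.2000]
Step 2: x=[7.9992 13.8464 17.3544] v=[-0.0080 -1.3360 2.3440]
Step 3: x=[7.9923 13.6192 17.6885] v=[-0.0691 -2.2717 3.3408]
Step 4: x=[7.9705 13.3297 18.0998] v=[-0.2183 -2.8947 4.1131]
Step 5: x=[7.9230 13.0167 18.5603] v=[-0.4746 -3.1303 4.6051]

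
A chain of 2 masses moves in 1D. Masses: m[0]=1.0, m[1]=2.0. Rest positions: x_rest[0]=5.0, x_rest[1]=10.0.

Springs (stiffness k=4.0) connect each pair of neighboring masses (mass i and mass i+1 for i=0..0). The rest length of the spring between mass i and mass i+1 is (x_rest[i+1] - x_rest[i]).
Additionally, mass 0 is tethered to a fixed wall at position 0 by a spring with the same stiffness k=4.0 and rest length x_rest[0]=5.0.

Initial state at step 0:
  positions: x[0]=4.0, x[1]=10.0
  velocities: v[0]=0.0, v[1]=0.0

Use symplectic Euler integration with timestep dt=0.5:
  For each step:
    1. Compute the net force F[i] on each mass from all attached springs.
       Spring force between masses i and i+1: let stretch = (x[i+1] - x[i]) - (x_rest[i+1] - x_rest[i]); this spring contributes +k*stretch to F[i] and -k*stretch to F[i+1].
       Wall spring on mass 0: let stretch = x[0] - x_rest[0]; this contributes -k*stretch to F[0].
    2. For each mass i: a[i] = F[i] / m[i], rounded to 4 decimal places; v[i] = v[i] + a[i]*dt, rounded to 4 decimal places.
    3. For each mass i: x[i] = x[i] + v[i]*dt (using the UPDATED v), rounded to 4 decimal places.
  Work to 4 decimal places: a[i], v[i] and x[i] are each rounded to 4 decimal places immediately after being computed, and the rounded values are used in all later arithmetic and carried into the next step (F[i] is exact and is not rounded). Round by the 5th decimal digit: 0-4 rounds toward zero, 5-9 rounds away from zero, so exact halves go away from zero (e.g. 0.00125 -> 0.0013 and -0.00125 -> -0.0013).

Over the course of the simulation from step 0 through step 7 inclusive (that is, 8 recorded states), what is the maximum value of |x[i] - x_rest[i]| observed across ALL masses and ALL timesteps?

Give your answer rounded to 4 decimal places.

Answer: 1.4375

Derivation:
Step 0: x=[4.0000 10.0000] v=[0.0000 0.0000]
Step 1: x=[6.0000 9.5000] v=[4.0000 -1.0000]
Step 2: x=[5.5000 9.7500] v=[-1.0000 0.5000]
Step 3: x=[3.7500 10.3750] v=[-3.5000 1.2500]
Step 4: x=[4.8750 10.1875] v=[2.2500 -0.3750]
Step 5: x=[6.4375 9.8438] v=[3.1250 -0.6875]
Step 6: x=[4.9688 10.2969] v=[-2.9374 0.9062]
Step 7: x=[3.8594 10.5860] v=[-2.2188 0.5781]
Max displacement = 1.4375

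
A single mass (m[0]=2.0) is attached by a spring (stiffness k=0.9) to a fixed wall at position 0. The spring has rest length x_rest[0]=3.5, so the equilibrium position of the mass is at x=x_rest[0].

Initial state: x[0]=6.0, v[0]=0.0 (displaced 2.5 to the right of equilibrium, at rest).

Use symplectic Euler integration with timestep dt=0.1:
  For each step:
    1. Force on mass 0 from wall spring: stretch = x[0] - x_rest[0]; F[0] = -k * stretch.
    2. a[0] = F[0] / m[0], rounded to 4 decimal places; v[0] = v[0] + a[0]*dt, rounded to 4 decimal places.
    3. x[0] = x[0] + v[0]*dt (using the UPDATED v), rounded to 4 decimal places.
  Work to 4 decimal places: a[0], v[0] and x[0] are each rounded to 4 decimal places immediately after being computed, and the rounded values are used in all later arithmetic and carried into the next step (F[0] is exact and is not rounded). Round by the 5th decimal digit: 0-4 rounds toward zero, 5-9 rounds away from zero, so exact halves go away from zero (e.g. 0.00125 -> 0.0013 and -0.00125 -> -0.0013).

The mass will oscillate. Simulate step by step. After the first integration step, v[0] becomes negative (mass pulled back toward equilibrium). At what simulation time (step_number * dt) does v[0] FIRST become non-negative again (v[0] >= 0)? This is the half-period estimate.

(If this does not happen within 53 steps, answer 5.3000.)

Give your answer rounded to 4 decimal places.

Answer: 4.7000

Derivation:
Step 0: x=[6.0000] v=[0.0000]
Step 1: x=[5.9888] v=[-0.1125]
Step 2: x=[5.9664] v=[-0.2245]
Step 3: x=[5.9329] v=[-0.3355]
Step 4: x=[5.8884] v=[-0.4450]
Step 5: x=[5.8332] v=[-0.5525]
Step 6: x=[5.7675] v=[-0.6575]
Step 7: x=[5.6916] v=[-0.7595]
Step 8: x=[5.6058] v=[-0.8581]
Step 9: x=[5.5105] v=[-0.9529]
Step 10: x=[5.4062] v=[-1.0434]
Step 11: x=[5.2933] v=[-1.1292]
Step 12: x=[5.1723] v=[-1.2099]
Step 13: x=[5.0438] v=[-1.2852]
Step 14: x=[4.9083] v=[-1.3547]
Step 15: x=[4.7665] v=[-1.4181]
Step 16: x=[4.6190] v=[-1.4751]
Step 17: x=[4.4665] v=[-1.5255]
Step 18: x=[4.3096] v=[-1.5690]
Step 19: x=[4.1491] v=[-1.6054]
Step 20: x=[3.9856] v=[-1.6346]
Step 21: x=[3.8200] v=[-1.6565]
Step 22: x=[3.6529] v=[-1.6709]
Step 23: x=[3.4851] v=[-1.6778]
Step 24: x=[3.3174] v=[-1.6771]
Step 25: x=[3.1505] v=[-1.6689]
Step 26: x=[2.9852] v=[-1.6532]
Step 27: x=[2.8222] v=[-1.6300]
Step 28: x=[2.6623] v=[-1.5995]
Step 29: x=[2.5061] v=[-1.5618]
Step 30: x=[2.3544] v=[-1.5171]
Step 31: x=[2.2078] v=[-1.4656]
Step 32: x=[2.0671] v=[-1.4075]
Step 33: x=[1.9328] v=[-1.3430]
Step 34: x=[1.8056] v=[-1.2725]
Step 35: x=[1.6860] v=[-1.1963]
Step 36: x=[1.5745] v=[-1.1147]
Step 37: x=[1.4717] v=[-1.0281]
Step 38: x=[1.3780] v=[-0.9368]
Step 39: x=[1.2939] v=[-0.8413]
Step 40: x=[1.2197] v=[-0.7420]
Step 41: x=[1.1558] v=[-0.6394]
Step 42: x=[1.1024] v=[-0.5339]
Step 43: x=[1.0598] v=[-0.4260]
Step 44: x=[1.0282] v=[-0.3162]
Step 45: x=[1.0077] v=[-0.2050]
Step 46: x=[0.9984] v=[-0.0929]
Step 47: x=[1.0004] v=[0.0197]
First v>=0 after going negative at step 47, time=4.7000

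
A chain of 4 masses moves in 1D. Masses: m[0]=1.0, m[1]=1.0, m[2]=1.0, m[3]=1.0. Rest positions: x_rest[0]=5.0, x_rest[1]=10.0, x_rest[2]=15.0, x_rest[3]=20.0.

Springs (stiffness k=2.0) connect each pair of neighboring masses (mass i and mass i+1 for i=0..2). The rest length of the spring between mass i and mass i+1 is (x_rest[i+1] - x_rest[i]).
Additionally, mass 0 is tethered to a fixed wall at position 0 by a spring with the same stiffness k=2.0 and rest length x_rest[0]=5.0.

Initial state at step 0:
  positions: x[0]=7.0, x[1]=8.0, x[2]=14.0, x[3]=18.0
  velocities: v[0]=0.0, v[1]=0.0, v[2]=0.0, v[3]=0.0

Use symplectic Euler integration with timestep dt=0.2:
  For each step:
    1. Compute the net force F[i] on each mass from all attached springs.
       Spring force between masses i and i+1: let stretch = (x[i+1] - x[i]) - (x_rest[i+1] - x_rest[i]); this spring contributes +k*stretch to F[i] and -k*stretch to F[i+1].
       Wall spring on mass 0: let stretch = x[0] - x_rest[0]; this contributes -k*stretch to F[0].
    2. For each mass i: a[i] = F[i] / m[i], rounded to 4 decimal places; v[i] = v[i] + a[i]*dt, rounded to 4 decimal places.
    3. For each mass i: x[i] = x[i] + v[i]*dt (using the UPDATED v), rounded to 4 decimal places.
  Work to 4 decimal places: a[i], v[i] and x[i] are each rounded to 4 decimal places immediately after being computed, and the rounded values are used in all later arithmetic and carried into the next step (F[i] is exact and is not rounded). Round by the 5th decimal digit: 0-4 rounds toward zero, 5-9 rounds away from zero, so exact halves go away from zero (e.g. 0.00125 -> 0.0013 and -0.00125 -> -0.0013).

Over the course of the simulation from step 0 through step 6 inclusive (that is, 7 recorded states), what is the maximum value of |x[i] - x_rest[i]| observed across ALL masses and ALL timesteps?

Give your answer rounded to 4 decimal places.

Answer: 2.4120

Derivation:
Step 0: x=[7.0000 8.0000 14.0000 18.0000] v=[0.0000 0.0000 0.0000 0.0000]
Step 1: x=[6.5200 8.4000 13.8400 18.0800] v=[-2.4000 2.0000 -0.8000 0.4000]
Step 2: x=[5.6688 9.0848 13.5840 18.2208] v=[-4.2560 3.4240 -1.2800 0.7040]
Step 3: x=[4.6374 9.8563 13.3390 18.3907] v=[-5.1571 3.8573 -1.2250 0.8493]
Step 4: x=[3.6525 10.4889 13.2195 18.5564] v=[-4.9245 3.1628 -0.5974 0.8286]
Step 5: x=[2.9223 10.7930 13.3085 18.6952] v=[-3.6509 1.5205 0.4451 0.6938]
Step 6: x=[2.5880 10.6687 13.6272 18.8030] v=[-1.6715 -0.6216 1.5936 0.5391]
Max displacement = 2.4120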